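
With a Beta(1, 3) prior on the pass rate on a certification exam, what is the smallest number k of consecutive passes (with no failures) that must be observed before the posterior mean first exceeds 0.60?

After k passes and 0 failures the posterior is Beta(1+k, 3), with mean (1+k)/(1+3+k).
Set (1+k)/(4+k) > 0.60 and solve: k > (0.60·4 − 1)/(1 − 0.60) = 3.500.
The smallest integer exceeding 3.500 is 4.

k = 4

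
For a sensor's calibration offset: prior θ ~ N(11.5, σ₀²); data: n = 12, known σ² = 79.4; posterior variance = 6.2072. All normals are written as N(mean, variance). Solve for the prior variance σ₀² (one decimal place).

σ₀² = 100.3

Posterior precision equals prior precision plus data precision: 1/σ_n² = 1/σ₀² + n/σ².
So 1/σ₀² = 1/6.2072 − 12/79.4 = 0.161103 − 0.151134 = 0.009969.
Hence σ₀² = 1/0.009969 ≈ 100.3.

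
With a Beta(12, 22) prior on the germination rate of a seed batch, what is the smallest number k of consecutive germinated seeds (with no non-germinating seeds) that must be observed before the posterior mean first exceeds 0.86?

After k germinated seeds and 0 non-germinating seeds the posterior is Beta(12+k, 22), with mean (12+k)/(12+22+k).
Set (12+k)/(34+k) > 0.86 and solve: k > (0.86·34 − 12)/(1 − 0.86) = 123.143.
The smallest integer exceeding 123.143 is 124, and checking k=124: (136)/(158) = 0.8608 > 0.86.

k = 124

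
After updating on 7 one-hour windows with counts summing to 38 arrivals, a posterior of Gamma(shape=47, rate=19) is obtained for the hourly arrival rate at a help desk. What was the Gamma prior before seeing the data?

Gamma(shape=9, rate=12)

A Gamma(α, β) prior (rate parametrization) on a Poisson rate with n observations summing to S gives posterior Gamma(α+S, β+n).
So α = 47 − 38 = 9 and β = 19 − 7 = 12.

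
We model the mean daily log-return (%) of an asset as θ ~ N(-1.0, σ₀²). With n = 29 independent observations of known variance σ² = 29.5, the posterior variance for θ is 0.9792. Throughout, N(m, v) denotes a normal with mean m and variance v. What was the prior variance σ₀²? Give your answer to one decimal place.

For the Normal–Normal model with known σ², precisions add: τ_n = τ₀ + n/σ².
So 1/σ₀² = 1/0.9792 − 29/29.5 = 1.021242 − 0.983051 = 0.038191.
Hence σ₀² = 1/0.038191 ≈ 26.2.

σ₀² = 26.2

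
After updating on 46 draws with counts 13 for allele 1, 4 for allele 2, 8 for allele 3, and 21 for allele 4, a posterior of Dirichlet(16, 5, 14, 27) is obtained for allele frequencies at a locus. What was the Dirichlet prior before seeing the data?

For a Dirichlet(α) prior with multinomial counts c, the posterior is Dirichlet(α + c) componentwise.
Subtract each count from the matching posterior parameter: 16−13=3, 5−4=1, 14−8=6, 27−21=6.

Dirichlet(3, 1, 6, 6)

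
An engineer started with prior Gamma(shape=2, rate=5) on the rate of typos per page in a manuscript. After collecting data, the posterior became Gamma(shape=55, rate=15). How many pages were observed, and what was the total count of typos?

n = 10 pages with total 53 typos

A Gamma(α, β) prior (rate parametrization) on a Poisson rate with n observations summing to S gives posterior Gamma(α+S, β+n).
Matching: Σxᵢ = 55 − 2 = 53 and n = 15 − 5 = 10.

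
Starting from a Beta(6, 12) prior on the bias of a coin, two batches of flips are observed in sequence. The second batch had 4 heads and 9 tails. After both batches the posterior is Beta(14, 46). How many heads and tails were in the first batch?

Sequential conjugate updates are equivalent to a single update on the pooled data, so total successes = posterior α − prior α and total failures = posterior β − prior β.
Total across both batches: 14−6=8 heads, 46−12=34 tails.
Subtract the second batch: 8−4=4 heads and 34−9=25 tails.

4 heads and 25 tails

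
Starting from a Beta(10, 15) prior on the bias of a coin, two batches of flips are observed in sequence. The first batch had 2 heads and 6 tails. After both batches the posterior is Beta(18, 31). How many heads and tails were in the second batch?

Sequential conjugate updates are equivalent to a single update on the pooled data, so total successes = posterior α − prior α and total failures = posterior β − prior β.
Total across both batches: 18−10=8 heads, 31−15=16 tails.
Subtract the first batch: 8−2=6 heads and 16−6=10 tails.

6 heads and 10 tails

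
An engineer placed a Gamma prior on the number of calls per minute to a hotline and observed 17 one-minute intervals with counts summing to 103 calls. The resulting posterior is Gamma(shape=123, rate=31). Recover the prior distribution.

Gamma–Poisson conjugacy: posterior shape = α + Σxᵢ, posterior rate = β + n.
So α = 123 − 103 = 20 and β = 31 − 17 = 14.

Gamma(shape=20, rate=14)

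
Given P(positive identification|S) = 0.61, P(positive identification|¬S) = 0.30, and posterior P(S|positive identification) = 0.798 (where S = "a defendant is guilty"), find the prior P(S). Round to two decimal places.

P(S) = 0.66

Bayes' rule in odds form gives O(S|E) = O(S)·[P(E|S)/P(E|¬S)], hence O(S) = O(S|E)/LR.
Posterior odds = 0.798/(1−0.798) = 3.9505. LR = 0.61/0.30 = 2.0333.
Prior odds = 3.9505/2.0333 = 1.9429, so P(S) = 1.9429/(1+1.9429) ≈ 0.66.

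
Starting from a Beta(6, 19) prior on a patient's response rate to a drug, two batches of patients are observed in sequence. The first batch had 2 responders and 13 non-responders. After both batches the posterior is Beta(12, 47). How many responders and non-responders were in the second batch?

4 responders and 15 non-responders

Sequential conjugate updates are equivalent to a single update on the pooled data, so total successes = posterior α − prior α and total failures = posterior β − prior β.
Total across both batches: 12−6=6 responders, 47−19=28 non-responders.
Subtract the first batch: 6−2=4 responders and 28−13=15 non-responders.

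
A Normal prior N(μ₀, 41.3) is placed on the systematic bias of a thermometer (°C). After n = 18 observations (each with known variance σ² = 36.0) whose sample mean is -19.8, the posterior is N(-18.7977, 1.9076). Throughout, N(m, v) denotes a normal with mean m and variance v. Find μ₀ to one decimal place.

With known observation variance, the Normal–Normal posterior has precision τ_n = τ₀ + n/σ² and mean μ_n = (τ₀μ₀ + (n/σ²)x̄)/τ_n.
Here τ₀ = 1/41.3 = 0.024213 and τ_data = 18/36.0 = 0.500000, so τ_n = 0.524213.
Rearranging for μ₀: μ₀ = (μ_n·τ_n − τ_data·x̄)/τ₀ = (-18.7977·0.524213 − 0.500000·-19.8) / 0.024213 = 0.046001/0.024213 ≈ 1.9.

μ₀ = 1.9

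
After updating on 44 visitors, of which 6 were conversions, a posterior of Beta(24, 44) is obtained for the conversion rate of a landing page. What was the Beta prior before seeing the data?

Beta(18, 6)

A Beta(a, b) prior with s successes and f failures in binomial data gives a Beta(a+s, b+f) posterior.
Subtract the data counts: 24−6=18, 44−38=6.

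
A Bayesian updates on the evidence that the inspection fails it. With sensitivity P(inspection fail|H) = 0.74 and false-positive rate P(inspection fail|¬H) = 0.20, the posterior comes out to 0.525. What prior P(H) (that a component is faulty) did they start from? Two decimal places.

In odds form, posterior odds = prior odds × likelihood ratio, so prior odds = posterior odds ÷ LR.
Posterior odds = 0.525/(1−0.525) = 1.1053. LR = 0.74/0.20 = 3.7000.
Prior odds = 1.1053/3.7000 = 0.2987, so P(H) = 0.2987/(1+0.2987) ≈ 0.23.

P(H) = 0.23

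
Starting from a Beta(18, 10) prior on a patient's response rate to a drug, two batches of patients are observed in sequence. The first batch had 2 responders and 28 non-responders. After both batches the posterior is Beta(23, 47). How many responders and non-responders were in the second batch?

Sequential conjugate updates are equivalent to a single update on the pooled data, so total successes = posterior α − prior α and total failures = posterior β − prior β.
Total across both batches: 23−18=5 responders, 47−10=37 non-responders.
Subtract the first batch: 5−2=3 responders and 37−28=9 non-responders.

3 responders and 9 non-responders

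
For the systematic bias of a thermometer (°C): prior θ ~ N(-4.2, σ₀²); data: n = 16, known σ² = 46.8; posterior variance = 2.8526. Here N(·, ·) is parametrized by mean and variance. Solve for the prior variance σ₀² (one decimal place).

σ₀² = 115.2

For the Normal–Normal model with known σ², precisions add: τ_n = τ₀ + n/σ².
So 1/σ₀² = 1/2.8526 − 16/46.8 = 0.350557 − 0.341880 = 0.008677.
Hence σ₀² = 1/0.008677 ≈ 115.2.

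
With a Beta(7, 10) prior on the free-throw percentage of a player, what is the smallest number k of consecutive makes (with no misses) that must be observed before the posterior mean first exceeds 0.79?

k = 31

After k makes and 0 misses the posterior is Beta(7+k, 10), with mean (7+k)/(7+10+k).
Set (7+k)/(17+k) > 0.79 and solve: k > (0.79·17 − 7)/(1 − 0.79) = 30.619.
The smallest integer exceeding 30.619 is 31, and checking k=31: (38)/(48) = 0.7917 > 0.79.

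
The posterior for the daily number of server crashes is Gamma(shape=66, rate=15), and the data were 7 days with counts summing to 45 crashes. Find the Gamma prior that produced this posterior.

Gamma–Poisson conjugacy: posterior shape = α + Σxᵢ, posterior rate = β + n.
So α = 66 − 45 = 21 and β = 15 − 7 = 8.

Gamma(shape=21, rate=8)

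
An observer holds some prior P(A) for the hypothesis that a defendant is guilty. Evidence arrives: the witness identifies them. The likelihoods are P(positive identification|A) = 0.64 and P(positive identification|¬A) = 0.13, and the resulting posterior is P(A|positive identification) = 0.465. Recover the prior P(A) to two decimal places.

Bayes' rule in odds form gives O(A|E) = O(A)·[P(E|A)/P(E|¬A)], hence O(A) = O(A|E)/LR.
Posterior odds = 0.465/(1−0.465) = 0.8692. LR = 0.64/0.13 = 4.9231.
Prior odds = 0.8692/4.9231 = 0.1766, so P(A) = 0.1766/(1+0.1766) ≈ 0.15.

P(A) = 0.15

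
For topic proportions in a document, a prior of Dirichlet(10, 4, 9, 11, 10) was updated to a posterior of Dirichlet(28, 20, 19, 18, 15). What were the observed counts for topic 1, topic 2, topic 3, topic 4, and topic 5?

counts (18, 16, 10, 7, 5)

For a Dirichlet(α) prior with multinomial counts c, the posterior is Dirichlet(α + c) componentwise.
Counts are posterior − prior componentwise: 28−10=18, 20−4=16, 19−9=10, 18−11=7, 15−10=5.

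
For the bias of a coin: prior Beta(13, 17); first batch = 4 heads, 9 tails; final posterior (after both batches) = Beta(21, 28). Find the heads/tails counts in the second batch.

4 heads and 2 tails

Sequential conjugate updates are equivalent to a single update on the pooled data, so total successes = posterior α − prior α and total failures = posterior β − prior β.
Total across both batches: 21−13=8 heads, 28−17=11 tails.
Subtract the first batch: 8−4=4 heads and 11−9=2 tails.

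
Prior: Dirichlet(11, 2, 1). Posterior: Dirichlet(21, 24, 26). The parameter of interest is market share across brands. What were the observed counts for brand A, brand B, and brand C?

counts (10, 22, 25)

For a Dirichlet(α) prior with multinomial counts c, the posterior is Dirichlet(α + c) componentwise.
Counts are posterior − prior componentwise: 21−11=10, 24−2=22, 26−1=25.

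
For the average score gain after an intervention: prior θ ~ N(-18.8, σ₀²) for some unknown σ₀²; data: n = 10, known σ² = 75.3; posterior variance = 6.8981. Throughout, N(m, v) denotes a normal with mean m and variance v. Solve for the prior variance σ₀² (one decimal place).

σ₀² = 82.2

For the Normal–Normal model with known σ², precisions add: τ_n = τ₀ + n/σ².
So 1/σ₀² = 1/6.8981 − 10/75.3 = 0.144967 − 0.132802 = 0.012165.
Hence σ₀² = 1/0.012165 ≈ 82.2.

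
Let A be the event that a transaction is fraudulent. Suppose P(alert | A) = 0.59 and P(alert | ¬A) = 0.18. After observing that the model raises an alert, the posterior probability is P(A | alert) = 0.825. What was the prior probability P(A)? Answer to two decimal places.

P(A) = 0.59

In odds form, posterior odds = prior odds × likelihood ratio, so prior odds = posterior odds ÷ LR.
Posterior odds = 0.825/(1−0.825) = 4.7143. LR = 0.59/0.18 = 3.2778.
Prior odds = 4.7143/3.2778 = 1.4383, so P(A) = 1.4383/(1+1.4383) ≈ 0.59.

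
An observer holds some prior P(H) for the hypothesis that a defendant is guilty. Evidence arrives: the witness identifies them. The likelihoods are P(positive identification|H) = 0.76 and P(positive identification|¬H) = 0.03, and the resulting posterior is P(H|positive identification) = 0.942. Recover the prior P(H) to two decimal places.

P(H) = 0.39

Bayes' rule in odds form gives O(H|E) = O(H)·[P(E|H)/P(E|¬H)], hence O(H) = O(H|E)/LR.
Posterior odds = 0.942/(1−0.942) = 16.2414. LR = 0.76/0.03 = 25.3333.
Prior odds = 16.2414/25.3333 = 0.6411, so P(H) = 0.6411/(1+0.6411) ≈ 0.39.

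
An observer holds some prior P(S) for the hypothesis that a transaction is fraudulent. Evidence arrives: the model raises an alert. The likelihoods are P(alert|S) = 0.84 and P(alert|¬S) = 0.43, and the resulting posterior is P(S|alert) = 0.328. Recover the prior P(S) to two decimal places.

Bayes' rule in odds form gives O(S|E) = O(S)·[P(E|S)/P(E|¬S)], hence O(S) = O(S|E)/LR.
Posterior odds = 0.328/(1−0.328) = 0.4881. LR = 0.84/0.43 = 1.9535.
Prior odds = 0.4881/1.9535 = 0.2499, so P(S) = 0.2499/(1+0.2499) ≈ 0.20.

P(S) = 0.20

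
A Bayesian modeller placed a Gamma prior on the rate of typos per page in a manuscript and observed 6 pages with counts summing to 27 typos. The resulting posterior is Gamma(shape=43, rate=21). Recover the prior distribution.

Gamma(shape=16, rate=15)

A Gamma(α, β) prior (rate parametrization) on a Poisson rate with n observations summing to S gives posterior Gamma(α+S, β+n).
So α = 43 − 27 = 16 and β = 21 − 6 = 15.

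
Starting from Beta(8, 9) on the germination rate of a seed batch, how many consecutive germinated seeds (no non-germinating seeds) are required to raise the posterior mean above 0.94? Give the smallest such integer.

After k germinated seeds and 0 non-germinating seeds the posterior is Beta(8+k, 9), with mean (8+k)/(8+9+k).
Set (8+k)/(17+k) > 0.94 and solve: k > (0.94·17 − 8)/(1 − 0.94) = 133.000.
The smallest integer exceeding 133.000 is 134.

k = 134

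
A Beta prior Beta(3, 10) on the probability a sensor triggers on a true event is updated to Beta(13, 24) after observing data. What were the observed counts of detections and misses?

Under Beta–binomial conjugacy the posterior parameters are (α+s, β+f).
Match parameters: s=13−3=10, f=24−10=14.

10 detections and 14 misses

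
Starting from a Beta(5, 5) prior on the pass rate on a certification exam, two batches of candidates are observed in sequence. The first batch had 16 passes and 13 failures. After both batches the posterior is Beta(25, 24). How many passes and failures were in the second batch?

4 passes and 6 failures

Sequential conjugate updates are equivalent to a single update on the pooled data, so total successes = posterior α − prior α and total failures = posterior β − prior β.
Total across both batches: 25−5=20 passes, 24−5=19 failures.
Subtract the first batch: 20−16=4 passes and 19−13=6 failures.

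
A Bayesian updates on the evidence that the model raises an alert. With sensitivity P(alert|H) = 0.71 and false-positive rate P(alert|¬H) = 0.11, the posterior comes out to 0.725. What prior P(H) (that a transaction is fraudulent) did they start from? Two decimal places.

P(H) = 0.29

In odds form, posterior odds = prior odds × likelihood ratio, so prior odds = posterior odds ÷ LR.
Posterior odds = 0.725/(1−0.725) = 2.6364. LR = 0.71/0.11 = 6.4545.
Prior odds = 2.6364/6.4545 = 0.4085, so P(H) = 0.4085/(1+0.4085) ≈ 0.29.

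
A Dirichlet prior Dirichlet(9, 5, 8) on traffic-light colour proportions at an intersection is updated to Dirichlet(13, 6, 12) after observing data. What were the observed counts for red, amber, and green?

For a Dirichlet(α) prior with multinomial counts c, the posterior is Dirichlet(α + c) componentwise.
Counts are posterior − prior componentwise: 13−9=4, 6−5=1, 12−8=4.

counts (4, 1, 4)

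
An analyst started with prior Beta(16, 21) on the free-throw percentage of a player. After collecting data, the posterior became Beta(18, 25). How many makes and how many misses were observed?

2 makes and 4 misses

A Beta(a, b) prior with s successes and f failures in binomial data gives a Beta(a+s, b+f) posterior.
So s = 18 − 16 = 2 and f = 25 − 21 = 4.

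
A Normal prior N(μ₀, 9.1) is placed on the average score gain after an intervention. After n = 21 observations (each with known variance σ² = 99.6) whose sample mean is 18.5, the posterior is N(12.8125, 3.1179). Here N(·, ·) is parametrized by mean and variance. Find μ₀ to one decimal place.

The posterior mean is a precision-weighted average: μ_n = (τ₀μ₀ + τ_data·x̄)/(τ₀+τ_data), with τ₀=1/σ₀² and τ_data=n/σ².
Here τ₀ = 1/9.1 = 0.109890 and τ_data = 21/99.6 = 0.210843, so τ_n = 0.320733.
Rearranging for μ₀: μ₀ = (μ_n·τ_n − τ_data·x̄)/τ₀ = (12.8125·0.320733 − 0.210843·18.5) / 0.109890 = 0.208796/0.109890 ≈ 1.9.

μ₀ = 1.9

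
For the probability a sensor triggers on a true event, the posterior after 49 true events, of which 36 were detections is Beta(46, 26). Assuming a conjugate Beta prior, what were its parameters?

Beta(10, 13)

A Beta(α, β) prior with s successes and f failures in binomial data gives a Beta(α+s, β+f) posterior.
Subtract the data counts: 46−36=10, 26−13=13.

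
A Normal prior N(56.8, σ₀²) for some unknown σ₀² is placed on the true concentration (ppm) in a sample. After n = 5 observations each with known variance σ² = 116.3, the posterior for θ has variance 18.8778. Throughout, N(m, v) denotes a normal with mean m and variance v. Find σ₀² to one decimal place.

σ₀² = 100.2

For the Normal–Normal model with known σ², precisions add: τ_n = τ₀ + n/σ².
So 1/σ₀² = 1/18.8778 − 5/116.3 = 0.052972 − 0.042992 = 0.009980.
Hence σ₀² = 1/0.009980 ≈ 100.2.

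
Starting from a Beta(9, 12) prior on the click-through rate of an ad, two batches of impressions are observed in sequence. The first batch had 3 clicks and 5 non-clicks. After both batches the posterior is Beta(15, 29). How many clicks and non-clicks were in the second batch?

3 clicks and 12 non-clicks

Sequential conjugate updates are equivalent to a single update on the pooled data, so total successes = posterior α − prior α and total failures = posterior β − prior β.
Total across both batches: 15−9=6 clicks, 29−12=17 non-clicks.
Subtract the first batch: 6−3=3 clicks and 17−5=12 non-clicks.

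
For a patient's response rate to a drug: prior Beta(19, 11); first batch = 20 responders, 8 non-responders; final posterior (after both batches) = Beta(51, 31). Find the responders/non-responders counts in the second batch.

Sequential conjugate updates are equivalent to a single update on the pooled data, so total successes = posterior α − prior α and total failures = posterior β − prior β.
Total across both batches: 51−19=32 responders, 31−11=20 non-responders.
Subtract the first batch: 32−20=12 responders and 20−8=12 non-responders.

12 responders and 12 non-responders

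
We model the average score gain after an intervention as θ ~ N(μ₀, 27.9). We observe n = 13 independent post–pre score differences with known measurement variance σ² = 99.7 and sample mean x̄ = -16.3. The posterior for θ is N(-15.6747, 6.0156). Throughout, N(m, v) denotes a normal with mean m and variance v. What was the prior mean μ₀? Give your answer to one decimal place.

The posterior mean is a precision-weighted average: μ_n = (τ₀μ₀ + τ_data·x̄)/(τ₀+τ_data), with τ₀=1/σ₀² and τ_data=n/σ².
Here τ₀ = 1/27.9 = 0.035842 and τ_data = 13/99.7 = 0.130391, so τ_n = 0.166233.
Rearranging for μ₀: μ₀ = (μ_n·τ_n − τ_data·x̄)/τ₀ = (-15.6747·0.166233 − 0.130391·-16.3) / 0.035842 = -0.480279/0.035842 ≈ -13.4.

μ₀ = -13.4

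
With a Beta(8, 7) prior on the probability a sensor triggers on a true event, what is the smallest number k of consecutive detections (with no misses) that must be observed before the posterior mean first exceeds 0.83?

k = 27

After k detections and 0 misses the posterior is Beta(8+k, 7), with mean (8+k)/(8+7+k).
Set (8+k)/(15+k) > 0.83 and solve: k > (0.83·15 − 8)/(1 − 0.83) = 26.176.
The smallest integer exceeding 26.176 is 27, and checking k=27: (35)/(42) = 0.8333 > 0.83.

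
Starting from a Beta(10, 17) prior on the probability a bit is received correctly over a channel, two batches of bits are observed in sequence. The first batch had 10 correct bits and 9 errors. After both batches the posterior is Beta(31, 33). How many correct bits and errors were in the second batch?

11 correct bits and 7 errors

Sequential conjugate updates are equivalent to a single update on the pooled data, so total successes = posterior α − prior α and total failures = posterior β − prior β.
Total across both batches: 31−10=21 correct bits, 33−17=16 errors.
Subtract the first batch: 21−10=11 correct bits and 16−9=7 errors.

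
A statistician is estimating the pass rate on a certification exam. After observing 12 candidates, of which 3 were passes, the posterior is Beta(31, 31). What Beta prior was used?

Beta(28, 22)

Beta is conjugate to the binomial likelihood: posterior = Beta(a+s, b+f).
Subtract the data counts: 31−3=28, 31−9=22.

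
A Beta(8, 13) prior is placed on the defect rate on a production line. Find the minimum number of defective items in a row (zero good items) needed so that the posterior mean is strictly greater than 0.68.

After k defective items and 0 good items the posterior is Beta(8+k, 13), with mean (8+k)/(8+13+k).
Set (8+k)/(21+k) > 0.68 and solve: k > (0.68·21 − 8)/(1 − 0.68) = 19.625.
The smallest integer exceeding 19.625 is 20, and checking k=20: (28)/(41) = 0.6829 > 0.68.

k = 20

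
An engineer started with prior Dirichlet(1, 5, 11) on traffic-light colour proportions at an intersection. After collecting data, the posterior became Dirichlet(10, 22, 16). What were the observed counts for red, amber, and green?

For a Dirichlet(α) prior with multinomial counts c, the posterior is Dirichlet(α + c) componentwise.
Counts are posterior − prior componentwise: 10−1=9, 22−5=17, 16−11=5.

counts (9, 17, 5)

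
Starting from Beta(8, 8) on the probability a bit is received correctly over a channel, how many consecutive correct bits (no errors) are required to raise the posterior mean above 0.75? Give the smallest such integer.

After k correct bits and 0 errors the posterior is Beta(8+k, 8), with mean (8+k)/(8+8+k).
Set (8+k)/(16+k) > 0.75 and solve: k > (0.75·16 − 8)/(1 − 0.75) = 16.000.
The smallest integer exceeding 16.000 is 17, and checking k=17: (25)/(33) = 0.7576 > 0.75.

k = 17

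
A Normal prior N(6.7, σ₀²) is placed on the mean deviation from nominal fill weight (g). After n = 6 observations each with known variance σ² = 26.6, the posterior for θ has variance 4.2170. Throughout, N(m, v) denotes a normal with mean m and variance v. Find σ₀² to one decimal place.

σ₀² = 86.4

Posterior precision equals prior precision plus data precision: 1/σ_n² = 1/σ₀² + n/σ².
So 1/σ₀² = 1/4.2170 − 6/26.6 = 0.237135 − 0.225564 = 0.011571.
Hence σ₀² = 1/0.011571 ≈ 86.4.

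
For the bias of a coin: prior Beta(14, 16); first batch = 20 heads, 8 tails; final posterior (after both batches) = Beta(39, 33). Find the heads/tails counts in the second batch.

5 heads and 9 tails

Sequential conjugate updates are equivalent to a single update on the pooled data, so total successes = posterior α − prior α and total failures = posterior β − prior β.
Total across both batches: 39−14=25 heads, 33−16=17 tails.
Subtract the first batch: 25−20=5 heads and 17−8=9 tails.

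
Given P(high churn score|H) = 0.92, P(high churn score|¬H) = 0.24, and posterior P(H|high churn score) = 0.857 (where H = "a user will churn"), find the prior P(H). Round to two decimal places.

P(H) = 0.61

Bayes' rule in odds form gives O(H|E) = O(H)·[P(E|H)/P(E|¬H)], hence O(H) = O(H|E)/LR.
Posterior odds = 0.857/(1−0.857) = 5.9930. LR = 0.92/0.24 = 3.8333.
Prior odds = 5.9930/3.8333 = 1.5634, so P(H) = 1.5634/(1+1.5634) ≈ 0.61.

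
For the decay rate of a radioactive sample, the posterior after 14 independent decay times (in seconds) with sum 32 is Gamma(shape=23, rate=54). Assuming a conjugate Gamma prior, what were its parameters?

For an exponential likelihood with a Gamma(α, β) prior on the rate, n observations with total T give posterior Gamma(α+n, β+T).
So α = 23 − 14 = 9 and β = 54 − 32 = 22.

Gamma(shape=9, rate=22)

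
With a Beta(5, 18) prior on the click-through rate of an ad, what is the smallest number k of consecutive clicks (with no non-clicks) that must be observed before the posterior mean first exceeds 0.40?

After k clicks and 0 non-clicks the posterior is Beta(5+k, 18), with mean (5+k)/(5+18+k).
Set (5+k)/(23+k) > 0.40 and solve: k > (0.40·23 − 5)/(1 − 0.40) = 7.000.
The smallest integer exceeding 7.000 is 8, and checking k=8: (13)/(31) = 0.4194 > 0.40.

k = 8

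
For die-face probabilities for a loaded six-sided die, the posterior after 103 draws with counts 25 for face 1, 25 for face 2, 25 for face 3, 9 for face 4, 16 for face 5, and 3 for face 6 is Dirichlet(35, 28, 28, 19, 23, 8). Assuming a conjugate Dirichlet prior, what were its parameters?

Dirichlet(10, 3, 3, 10, 7, 5)

For a Dirichlet(α) prior with multinomial counts c, the posterior is Dirichlet(α + c) componentwise.
Subtract each count from the matching posterior parameter: 35−25=10, 28−25=3, 28−25=3, 19−9=10, 23−16=7, 8−3=5.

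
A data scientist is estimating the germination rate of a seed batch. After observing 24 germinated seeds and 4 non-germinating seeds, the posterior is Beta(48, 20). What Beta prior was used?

Beta(24, 16)

A Beta(α, β) prior with s successes and f failures in binomial data gives a Beta(α+s, β+f) posterior.
Subtract the data counts: 48−24=24, 20−4=16.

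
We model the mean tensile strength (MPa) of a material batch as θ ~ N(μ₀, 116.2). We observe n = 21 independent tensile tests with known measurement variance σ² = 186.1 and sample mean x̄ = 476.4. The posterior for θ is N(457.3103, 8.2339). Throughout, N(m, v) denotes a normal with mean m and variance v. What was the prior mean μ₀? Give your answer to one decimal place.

The posterior mean is a precision-weighted average: μ_n = (τ₀μ₀ + τ_data·x̄)/(τ₀+τ_data), with τ₀=1/σ₀² and τ_data=n/σ².
Here τ₀ = 1/116.2 = 0.008606 and τ_data = 21/186.1 = 0.112843, so τ_n = 0.121449.
Rearranging for μ₀: μ₀ = (μ_n·τ_n − τ_data·x̄)/τ₀ = (457.3103·0.121449 − 0.112843·476.4) / 0.008606 = 1.781473/0.008606 ≈ 207.0.

μ₀ = 207.0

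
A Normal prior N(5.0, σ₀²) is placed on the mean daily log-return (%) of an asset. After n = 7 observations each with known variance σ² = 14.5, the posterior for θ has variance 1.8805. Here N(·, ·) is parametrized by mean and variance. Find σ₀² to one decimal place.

σ₀² = 20.4

For the Normal–Normal model with known σ², precisions add: τ_n = τ₀ + n/σ².
So 1/σ₀² = 1/1.8805 − 7/14.5 = 0.531773 − 0.482759 = 0.049014.
Hence σ₀² = 1/0.049014 ≈ 20.4.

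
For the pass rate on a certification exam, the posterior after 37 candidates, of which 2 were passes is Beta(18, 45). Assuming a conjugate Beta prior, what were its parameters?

Beta(16, 10)

A Beta(α, β) prior with s successes and f failures in binomial data gives a Beta(α+s, β+f) posterior.
Subtract the data counts: 18−2=16, 45−35=10.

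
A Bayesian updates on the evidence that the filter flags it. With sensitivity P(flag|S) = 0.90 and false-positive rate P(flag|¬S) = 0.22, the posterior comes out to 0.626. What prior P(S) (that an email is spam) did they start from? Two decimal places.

P(S) = 0.29

Bayes' rule in odds form gives O(S|E) = O(S)·[P(E|S)/P(E|¬S)], hence O(S) = O(S|E)/LR.
Posterior odds = 0.626/(1−0.626) = 1.6738. LR = 0.90/0.22 = 4.0909.
Prior odds = 1.6738/4.0909 = 0.4092, so P(S) = 0.4092/(1+0.4092) ≈ 0.29.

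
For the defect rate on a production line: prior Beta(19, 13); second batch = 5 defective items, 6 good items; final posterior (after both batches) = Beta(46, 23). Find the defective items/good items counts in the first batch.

22 defective items and 4 good items

Because Beta–binomial updating is additive in the counts, the combined data contributed (α_post−α_prior, β_post−β_prior) successes and failures.
Total across both batches: 46−19=27 defective items, 23−13=10 good items.
Subtract the second batch: 27−5=22 defective items and 10−6=4 good items.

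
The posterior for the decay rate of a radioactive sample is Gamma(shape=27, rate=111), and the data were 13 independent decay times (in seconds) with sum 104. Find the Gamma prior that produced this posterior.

Gamma(shape=14, rate=7)

Gamma–exponential conjugacy: posterior shape = α + n, posterior rate = β + Σtᵢ.
So α = 27 − 13 = 14 and β = 111 − 104 = 7.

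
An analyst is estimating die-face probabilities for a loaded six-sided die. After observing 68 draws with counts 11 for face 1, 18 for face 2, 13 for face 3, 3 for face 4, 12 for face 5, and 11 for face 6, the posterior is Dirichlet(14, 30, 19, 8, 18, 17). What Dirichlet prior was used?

Dirichlet(3, 12, 6, 5, 6, 6)

For a Dirichlet(α) prior with multinomial counts c, the posterior is Dirichlet(α + c) componentwise.
Subtract each count from the matching posterior parameter: 14−11=3, 30−18=12, 19−13=6, 8−3=5, 18−12=6, 17−11=6.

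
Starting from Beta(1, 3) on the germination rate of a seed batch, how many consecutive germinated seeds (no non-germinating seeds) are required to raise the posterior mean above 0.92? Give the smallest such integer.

k = 34

After k germinated seeds and 0 non-germinating seeds the posterior is Beta(1+k, 3), with mean (1+k)/(1+3+k).
Set (1+k)/(4+k) > 0.92 and solve: k > (0.92·4 − 1)/(1 − 0.92) = 33.500.
The smallest integer exceeding 33.500 is 34, and checking k=34: (35)/(38) = 0.9211 > 0.92.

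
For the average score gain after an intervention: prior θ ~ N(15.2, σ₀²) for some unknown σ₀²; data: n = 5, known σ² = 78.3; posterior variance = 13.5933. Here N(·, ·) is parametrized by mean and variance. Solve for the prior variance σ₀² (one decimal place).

For the Normal–Normal model with known σ², precisions add: τ_n = τ₀ + n/σ².
So 1/σ₀² = 1/13.5933 − 5/78.3 = 0.073566 − 0.063857 = 0.009709.
Hence σ₀² = 1/0.009709 ≈ 103.0.

σ₀² = 103.0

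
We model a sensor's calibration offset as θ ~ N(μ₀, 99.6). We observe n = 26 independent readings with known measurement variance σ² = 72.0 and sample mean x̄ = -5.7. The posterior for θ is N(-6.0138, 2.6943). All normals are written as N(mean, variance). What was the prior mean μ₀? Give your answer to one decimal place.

μ₀ = -17.3

The posterior mean is a precision-weighted average: μ_n = (τ₀μ₀ + τ_data·x̄)/(τ₀+τ_data), with τ₀=1/σ₀² and τ_data=n/σ².
Here τ₀ = 1/99.6 = 0.010040 and τ_data = 26/72.0 = 0.361111, so τ_n = 0.371151.
Rearranging for μ₀: μ₀ = (μ_n·τ_n − τ_data·x̄)/τ₀ = (-6.0138·0.371151 − 0.361111·-5.7) / 0.010040 = -0.173695/0.010040 ≈ -17.3.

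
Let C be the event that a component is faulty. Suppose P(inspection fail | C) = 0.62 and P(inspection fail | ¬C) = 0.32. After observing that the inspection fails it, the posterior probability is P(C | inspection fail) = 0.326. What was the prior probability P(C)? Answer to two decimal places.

P(C) = 0.20

Bayes' rule in odds form gives O(C|E) = O(C)·[P(E|C)/P(E|¬C)], hence O(C) = O(C|E)/LR.
Posterior odds = 0.326/(1−0.326) = 0.4837. LR = 0.62/0.32 = 1.9375.
Prior odds = 0.4837/1.9375 = 0.2497, so P(C) = 0.2497/(1+0.2497) ≈ 0.20.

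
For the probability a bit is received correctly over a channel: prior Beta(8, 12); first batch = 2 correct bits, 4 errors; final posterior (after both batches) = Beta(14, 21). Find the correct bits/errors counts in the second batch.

Sequential conjugate updates are equivalent to a single update on the pooled data, so total successes = posterior α − prior α and total failures = posterior β − prior β.
Total across both batches: 14−8=6 correct bits, 21−12=9 errors.
Subtract the first batch: 6−2=4 correct bits and 9−4=5 errors.

4 correct bits and 5 errors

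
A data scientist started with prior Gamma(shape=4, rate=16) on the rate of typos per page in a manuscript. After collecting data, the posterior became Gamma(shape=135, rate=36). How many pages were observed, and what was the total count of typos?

n = 20 pages with total 131 typos

A Gamma(α, β) prior (rate parametrization) on a Poisson rate with n observations summing to S gives posterior Gamma(α+S, β+n).
Matching: Σxᵢ = 135 − 4 = 131 and n = 36 − 16 = 20.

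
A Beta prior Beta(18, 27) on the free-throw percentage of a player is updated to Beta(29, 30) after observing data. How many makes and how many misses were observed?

11 makes and 3 misses

Under Beta–binomial conjugacy the posterior parameters are (a+s, b+f).
So s = 29 − 18 = 11 and f = 30 − 27 = 3.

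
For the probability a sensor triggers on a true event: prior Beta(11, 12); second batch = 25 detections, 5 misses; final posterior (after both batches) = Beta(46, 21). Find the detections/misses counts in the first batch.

10 detections and 4 misses

Sequential conjugate updates are equivalent to a single update on the pooled data, so total successes = posterior α − prior α and total failures = posterior β − prior β.
Total across both batches: 46−11=35 detections, 21−12=9 misses.
Subtract the second batch: 35−25=10 detections and 9−5=4 misses.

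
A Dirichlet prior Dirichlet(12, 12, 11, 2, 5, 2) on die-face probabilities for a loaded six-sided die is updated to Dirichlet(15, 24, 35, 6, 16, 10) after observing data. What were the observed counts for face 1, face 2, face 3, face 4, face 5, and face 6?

For a Dirichlet(α) prior with multinomial counts c, the posterior is Dirichlet(α + c) componentwise.
Counts are posterior − prior componentwise: 15−12=3, 24−12=12, 35−11=24, 6−2=4, 16−5=11, 10−2=8.

counts (3, 12, 24, 4, 11, 8)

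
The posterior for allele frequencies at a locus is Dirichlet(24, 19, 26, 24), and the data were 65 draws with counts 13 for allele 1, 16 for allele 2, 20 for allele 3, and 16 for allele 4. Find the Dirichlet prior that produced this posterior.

Dirichlet(11, 3, 6, 8)

For a Dirichlet(α) prior with multinomial counts c, the posterior is Dirichlet(α + c) componentwise.
Subtract each count from the matching posterior parameter: 24−13=11, 19−16=3, 26−20=6, 24−16=8.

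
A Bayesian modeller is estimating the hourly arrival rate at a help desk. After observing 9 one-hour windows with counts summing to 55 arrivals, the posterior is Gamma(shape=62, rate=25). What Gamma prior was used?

Gamma(shape=7, rate=16)

Gamma–Poisson conjugacy: posterior shape = α + Σxᵢ, posterior rate = β + n.
So α = 62 − 55 = 7 and β = 25 − 9 = 16.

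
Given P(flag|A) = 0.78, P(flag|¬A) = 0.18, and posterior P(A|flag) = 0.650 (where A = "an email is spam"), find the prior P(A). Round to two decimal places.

P(A) = 0.30

Bayes' rule in odds form gives O(A|E) = O(A)·[P(E|A)/P(E|¬A)], hence O(A) = O(A|E)/LR.
Posterior odds = 0.650/(1−0.650) = 1.8571. LR = 0.78/0.18 = 4.3333.
Prior odds = 1.8571/4.3333 = 0.4286, so P(A) = 0.4286/(1+0.4286) ≈ 0.30.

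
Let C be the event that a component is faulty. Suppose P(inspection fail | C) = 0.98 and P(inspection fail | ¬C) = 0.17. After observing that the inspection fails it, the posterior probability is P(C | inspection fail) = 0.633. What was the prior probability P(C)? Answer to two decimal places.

P(C) = 0.23

In odds form, posterior odds = prior odds × likelihood ratio, so prior odds = posterior odds ÷ LR.
Posterior odds = 0.633/(1−0.633) = 1.7248. LR = 0.98/0.17 = 5.7647.
Prior odds = 1.7248/5.7647 = 0.2992, so P(C) = 0.2992/(1+0.2992) ≈ 0.23.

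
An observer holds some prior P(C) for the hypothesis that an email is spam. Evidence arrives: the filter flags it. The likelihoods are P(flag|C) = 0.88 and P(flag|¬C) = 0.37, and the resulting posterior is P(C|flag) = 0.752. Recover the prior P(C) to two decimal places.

In odds form, posterior odds = prior odds × likelihood ratio, so prior odds = posterior odds ÷ LR.
Posterior odds = 0.752/(1−0.752) = 3.0323. LR = 0.88/0.37 = 2.3784.
Prior odds = 3.0323/2.3784 = 1.2749, so P(C) = 1.2749/(1+1.2749) ≈ 0.56.

P(C) = 0.56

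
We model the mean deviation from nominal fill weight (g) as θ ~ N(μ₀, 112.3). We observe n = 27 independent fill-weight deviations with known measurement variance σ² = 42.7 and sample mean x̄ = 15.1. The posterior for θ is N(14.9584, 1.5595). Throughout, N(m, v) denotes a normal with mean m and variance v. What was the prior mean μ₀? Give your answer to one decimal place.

μ₀ = 4.9

With known observation variance, the Normal–Normal posterior has precision τ_n = τ₀ + n/σ² and mean μ_n = (τ₀μ₀ + (n/σ²)x̄)/τ_n.
Here τ₀ = 1/112.3 = 0.008905 and τ_data = 27/42.7 = 0.632319, so τ_n = 0.641224.
Rearranging for μ₀: μ₀ = (μ_n·τ_n − τ_data·x̄)/τ₀ = (14.9584·0.641224 − 0.632319·15.1) / 0.008905 = 0.043668/0.008905 ≈ 4.9.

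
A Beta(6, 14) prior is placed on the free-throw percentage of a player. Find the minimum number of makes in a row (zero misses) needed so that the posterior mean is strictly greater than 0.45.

k = 6

After k makes and 0 misses the posterior is Beta(6+k, 14), with mean (6+k)/(6+14+k).
Set (6+k)/(20+k) > 0.45 and solve: k > (0.45·20 − 6)/(1 − 0.45) = 5.455.
The smallest integer exceeding 5.455 is 6.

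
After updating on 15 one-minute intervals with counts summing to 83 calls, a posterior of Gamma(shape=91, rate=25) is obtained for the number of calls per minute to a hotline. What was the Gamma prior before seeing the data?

Gamma(shape=8, rate=10)

A Gamma(α, β) prior (rate parametrization) on a Poisson rate with n observations summing to S gives posterior Gamma(α+S, β+n).
So α = 91 − 83 = 8 and β = 25 − 15 = 10.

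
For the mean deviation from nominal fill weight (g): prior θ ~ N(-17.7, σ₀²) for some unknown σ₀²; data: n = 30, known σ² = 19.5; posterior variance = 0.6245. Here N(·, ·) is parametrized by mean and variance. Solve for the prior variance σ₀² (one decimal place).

For the Normal–Normal model with known σ², precisions add: τ_n = τ₀ + n/σ².
So 1/σ₀² = 1/0.6245 − 30/19.5 = 1.601281 − 1.538462 = 0.062819.
Hence σ₀² = 1/0.062819 ≈ 15.9.

σ₀² = 15.9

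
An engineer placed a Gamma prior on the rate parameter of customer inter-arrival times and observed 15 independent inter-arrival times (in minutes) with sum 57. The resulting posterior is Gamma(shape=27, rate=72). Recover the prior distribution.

Gamma(shape=12, rate=15)

For an exponential likelihood with a Gamma(α, β) prior on the rate, n observations with total T give posterior Gamma(α+n, β+T).
So α = 27 − 15 = 12 and β = 72 − 57 = 15.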